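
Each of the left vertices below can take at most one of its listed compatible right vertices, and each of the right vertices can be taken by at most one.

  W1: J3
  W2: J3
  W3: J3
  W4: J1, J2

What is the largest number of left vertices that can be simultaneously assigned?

2

Unit-capacity flow: source→left, listed edges, right→sink; max matching = max flow.
Augmenting path W1→J3 (+1); matched 1.
Augmenting path W4→J1 (+1); matched 2.
No augmenting path remains; maximum matching = 2.
König certificate: {W4, J3} is a vertex cover of size 2 (every listed pair touches it), so no matching can be larger.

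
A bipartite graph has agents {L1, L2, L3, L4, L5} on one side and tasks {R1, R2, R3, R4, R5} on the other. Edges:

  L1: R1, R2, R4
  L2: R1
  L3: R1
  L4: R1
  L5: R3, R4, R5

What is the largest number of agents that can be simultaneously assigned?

Unit-capacity flow: source→left, listed edges, right→sink; max matching = max flow.
Augmenting path L1→R1 (+1); matched 1.
Augmenting path L5→R3 (+1); matched 2.
Augmenting path L2→R1→L1→R2 (+1); matched 3.
No augmenting path remains; maximum matching = 3.
König certificate: {L1, L5, R1} is a vertex cover of size 3 (every listed pair touches it), so no matching can be larger.

3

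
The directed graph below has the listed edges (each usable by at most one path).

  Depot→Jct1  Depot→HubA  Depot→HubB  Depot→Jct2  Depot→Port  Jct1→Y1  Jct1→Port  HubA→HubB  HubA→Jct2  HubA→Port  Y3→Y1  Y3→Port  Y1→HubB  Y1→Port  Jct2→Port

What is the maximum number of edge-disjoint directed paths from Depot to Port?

4

Assign every edge capacity 1; by Menger, the answer equals the max flow.
Path Depot→Port (+1); total 1.
Path Depot→Jct1→Port (+1); total 2.
Path Depot→HubA→Port (+1); total 3.
Path Depot→Jct2→Port (+1); total 4.
No residual Depot→Port path; max flow = 4.
Certifying cut of size 4: {Depot→HubA, Depot→Jct1, Depot→Jct2, Depot→Port}.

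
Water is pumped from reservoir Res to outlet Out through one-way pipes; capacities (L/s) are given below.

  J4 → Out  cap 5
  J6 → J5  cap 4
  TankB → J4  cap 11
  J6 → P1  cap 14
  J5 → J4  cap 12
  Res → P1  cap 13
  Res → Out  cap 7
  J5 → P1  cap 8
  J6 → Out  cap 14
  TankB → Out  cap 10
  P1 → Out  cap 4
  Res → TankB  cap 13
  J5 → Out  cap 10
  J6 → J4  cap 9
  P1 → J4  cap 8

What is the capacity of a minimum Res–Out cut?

26

Augment Res→Out: bottleneck 7, flow now 7.
Augment Res→TankB→Out: bottleneck 10, flow now 17.
Augment Res→P1→Out: bottleneck 4, flow now 21.
Augment Res→TankB→J4→Out: bottleneck 3, flow now 24.
Augment Res→P1→J4→Out: bottleneck 2, flow now 26.
No augmenting path remains; maximum flow = 26.
By max-flow min-cut, the minimum cut capacity equals the max flow.
In the residual graph, reachable from Res: {Res, TankB, P1, J4}.
Min-cut edges: Res→Out (7), TankB→Out (10), P1→Out (4), J4→Out (5); capacity 7 + 10 + 4 + 5 = 26.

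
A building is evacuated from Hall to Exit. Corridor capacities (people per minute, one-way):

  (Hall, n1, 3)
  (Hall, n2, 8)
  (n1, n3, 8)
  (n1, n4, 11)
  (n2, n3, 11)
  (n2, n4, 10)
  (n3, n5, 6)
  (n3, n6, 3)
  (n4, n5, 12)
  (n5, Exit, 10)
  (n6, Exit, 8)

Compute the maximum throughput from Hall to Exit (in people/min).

11

Augment Hall→n1→n3→n5→Exit: bottleneck 3, flow now 3.
Augment Hall→n2→n3→n5→Exit: bottleneck 3, flow now 6.
Augment Hall→n2→n3→n6→Exit: bottleneck 3, flow now 9.
Augment Hall→n2→n4→n5→Exit: bottleneck 2, flow now 11.
No augmenting path remains; maximum flow = 11.
In the residual graph, reachable from Hall: {Hall}.
Min-cut edges: Hall→n1 (3), Hall→n2 (8); capacity 3 + 8 = 11.
This cut is saturated, so no flow can exceed 11.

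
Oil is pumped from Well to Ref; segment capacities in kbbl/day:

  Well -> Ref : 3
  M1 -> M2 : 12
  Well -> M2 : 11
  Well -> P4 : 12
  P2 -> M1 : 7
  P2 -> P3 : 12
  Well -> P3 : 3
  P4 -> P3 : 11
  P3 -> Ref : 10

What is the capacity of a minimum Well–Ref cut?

13

Augment Well→Ref: bottleneck 3, flow now 3.
Augment Well→P3→Ref: bottleneck 3, flow now 6.
Augment Well→P4→P3→Ref: bottleneck 7, flow now 13.
No augmenting path remains; maximum flow = 13.
By max-flow min-cut, the minimum cut capacity equals the max flow.
In the residual graph, reachable from Well: {Well, P4, M2, P3}.
Min-cut edges: Well→Ref (3), P3→Ref (10); capacity 3 + 10 = 13.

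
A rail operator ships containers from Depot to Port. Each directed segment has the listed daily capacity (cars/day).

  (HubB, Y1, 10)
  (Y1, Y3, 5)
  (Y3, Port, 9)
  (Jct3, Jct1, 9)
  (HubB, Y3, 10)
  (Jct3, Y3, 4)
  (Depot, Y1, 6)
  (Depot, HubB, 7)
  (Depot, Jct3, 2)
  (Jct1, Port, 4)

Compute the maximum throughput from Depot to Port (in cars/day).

Augment Depot→HubB→Y3→Port: bottleneck 7, flow now 7.
Augment Depot→Y1→Y3→Port: bottleneck 2, flow now 9.
Augment Depot→Jct3→Jct1→Port: bottleneck 2, flow now 11.
No augmenting path remains; maximum flow = 11.
In the residual graph, reachable from Depot: {Depot, HubB, Y1, Y3}.
Min-cut edges: Depot→Jct3 (2), Y3→Port (9); capacity 2 + 9 = 11.
This cut is saturated, so no flow can exceed 11.

11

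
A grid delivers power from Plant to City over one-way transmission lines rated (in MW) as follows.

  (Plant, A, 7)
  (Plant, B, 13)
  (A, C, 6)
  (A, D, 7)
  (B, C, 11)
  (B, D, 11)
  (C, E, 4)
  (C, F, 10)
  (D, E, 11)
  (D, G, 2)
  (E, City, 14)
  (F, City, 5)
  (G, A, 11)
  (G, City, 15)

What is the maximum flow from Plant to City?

Augment Plant→A→C→E→City: bottleneck 4, flow now 4.
Augment Plant→A→C→F→City: bottleneck 2, flow now 6.
Augment Plant→A→D→E→City: bottleneck 1, flow now 7.
Augment Plant→B→C→F→City: bottleneck 3, flow now 10.
Augment Plant→B→D→E→City: bottleneck 9, flow now 19.
Augment Plant→B→D→G→City: bottleneck 1, flow now 20.
No augmenting path remains; maximum flow = 20.
In the residual graph, reachable from Plant: {Plant}.
Min-cut edges: Plant→A (7), Plant→B (13); capacity 7 + 13 = 20.
This cut is saturated, so no flow can exceed 20.

20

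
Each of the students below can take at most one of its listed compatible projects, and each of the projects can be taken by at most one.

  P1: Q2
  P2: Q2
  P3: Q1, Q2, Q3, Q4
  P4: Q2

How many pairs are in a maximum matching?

2

Unit-capacity flow: source→left, listed edges, right→sink; max matching = max flow.
Augmenting path P1→Q2 (+1); matched 1.
Augmenting path P3→Q1 (+1); matched 2.
No augmenting path remains; maximum matching = 2.
König certificate: {P3, Q2} is a vertex cover of size 2 (every listed pair touches it), so no matching can be larger.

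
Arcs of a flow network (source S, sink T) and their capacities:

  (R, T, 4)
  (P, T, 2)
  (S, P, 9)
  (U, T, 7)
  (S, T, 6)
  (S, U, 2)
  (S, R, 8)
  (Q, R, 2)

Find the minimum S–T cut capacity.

Augment S→T: bottleneck 6, flow now 6.
Augment S→P→T: bottleneck 2, flow now 8.
Augment S→R→T: bottleneck 4, flow now 12.
Augment S→U→T: bottleneck 2, flow now 14.
No augmenting path remains; maximum flow = 14.
By max-flow min-cut, the minimum cut capacity equals the max flow.
In the residual graph, reachable from S: {S, P, R}.
Min-cut edges: S→U (2), S→T (6), P→T (2), R→T (4); capacity 2 + 6 + 2 + 4 = 14.

14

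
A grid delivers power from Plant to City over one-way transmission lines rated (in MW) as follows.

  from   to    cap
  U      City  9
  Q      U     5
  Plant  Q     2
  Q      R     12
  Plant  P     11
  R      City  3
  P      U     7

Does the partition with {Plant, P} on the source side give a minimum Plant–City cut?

Yes — it is a minimum cut (capacity 9).

Given cut capacity: 2 + 7 = 9.
Augment Plant→P→U→City: bottleneck 7, flow now 7.
Augment Plant→Q→R→City: bottleneck 2, flow now 9.
No augmenting path remains; maximum flow = 9.
Cut capacity 9 equals the max flow, so it is a minimum cut.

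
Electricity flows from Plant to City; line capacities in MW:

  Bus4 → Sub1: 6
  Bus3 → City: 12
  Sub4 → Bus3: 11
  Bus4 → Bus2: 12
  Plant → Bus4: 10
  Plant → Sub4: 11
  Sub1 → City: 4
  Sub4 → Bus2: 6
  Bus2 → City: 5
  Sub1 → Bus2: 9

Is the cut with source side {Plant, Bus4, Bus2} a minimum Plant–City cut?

No — its capacity is 22, but the minimum cut has capacity 20.

Given cut capacity: 11 + 6 + 5 = 22.
Augment Plant→Bus4→Bus2→City: bottleneck 5, flow now 5.
Augment Plant→Bus4→Sub1→City: bottleneck 4, flow now 9.
Augment Plant→Sub4→Bus3→City: bottleneck 11, flow now 20.
No augmenting path remains; maximum flow = 20.
In the residual graph, reachable from Plant: {Plant, Bus4, Bus2, Sub1}.
Min-cut edges: Plant→Sub4 (11), Bus2→City (5), Sub1→City (4); capacity 11 + 5 + 4 = 20.
Cut capacity 22 exceeds the max flow 20, so it is not minimum.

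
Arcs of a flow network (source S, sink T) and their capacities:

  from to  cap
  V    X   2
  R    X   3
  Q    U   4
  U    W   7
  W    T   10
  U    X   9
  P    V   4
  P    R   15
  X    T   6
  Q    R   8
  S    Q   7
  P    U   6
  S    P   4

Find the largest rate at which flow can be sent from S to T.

11

Augment S→P→R→X→T: bottleneck 3, flow now 3.
Augment S→P→U→W→T: bottleneck 1, flow now 4.
Augment S→Q→U→W→T: bottleneck 4, flow now 8.
Augment S→Q→R→P→U→W→T: bottleneck 2, flow now 10. (uses reverse residual edge)
Augment S→Q→R→P→U→X→T: bottleneck 1, flow now 11. (uses reverse residual edge)
No augmenting path remains; maximum flow = 11.
In the residual graph, reachable from S: {S}.
Min-cut edges: S→P (4), S→Q (7); capacity 4 + 7 = 11.
This cut is saturated, so no flow can exceed 11.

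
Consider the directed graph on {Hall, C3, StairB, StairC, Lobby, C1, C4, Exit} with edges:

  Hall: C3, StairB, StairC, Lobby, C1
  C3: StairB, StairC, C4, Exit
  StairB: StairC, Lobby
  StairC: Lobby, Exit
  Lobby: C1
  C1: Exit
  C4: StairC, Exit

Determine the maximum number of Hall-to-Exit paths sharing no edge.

Assign every edge capacity 1; by Menger, the answer equals the max flow.
Path Hall→C3→Exit (+1); total 1.
Path Hall→StairC→Exit (+1); total 2.
Path Hall→C1→Exit (+1); total 3.
No residual Hall→Exit path; max flow = 3.
Certifying cut of size 3: {C1→Exit, Hall→C3, StairC→Exit}.

3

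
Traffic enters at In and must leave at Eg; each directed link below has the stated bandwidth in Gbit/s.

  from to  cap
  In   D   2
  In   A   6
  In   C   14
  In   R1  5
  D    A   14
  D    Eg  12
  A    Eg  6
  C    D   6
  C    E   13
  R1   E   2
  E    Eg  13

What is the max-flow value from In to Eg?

24

Augment In→D→Eg: bottleneck 2, flow now 2.
Augment In→A→Eg: bottleneck 6, flow now 8.
Augment In→C→D→Eg: bottleneck 6, flow now 14.
Augment In→C→E→Eg: bottleneck 8, flow now 22.
Augment In→R1→E→Eg: bottleneck 2, flow now 24.
No augmenting path remains; maximum flow = 24.
In the residual graph, reachable from In: {In, R1}.
Min-cut edges: In→D (2), In→A (6), In→C (14), R1→E (2); capacity 2 + 6 + 14 + 2 = 24.
This cut is saturated, so no flow can exceed 24.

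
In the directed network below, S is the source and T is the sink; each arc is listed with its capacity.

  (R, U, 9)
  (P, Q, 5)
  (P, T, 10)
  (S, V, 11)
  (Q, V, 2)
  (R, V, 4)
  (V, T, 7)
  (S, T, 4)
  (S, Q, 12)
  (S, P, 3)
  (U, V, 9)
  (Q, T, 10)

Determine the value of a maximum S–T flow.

Augment S→T: bottleneck 4, flow now 4.
Augment S→P→T: bottleneck 3, flow now 7.
Augment S→Q→T: bottleneck 10, flow now 17.
Augment S→V→T: bottleneck 7, flow now 24.
No augmenting path remains; maximum flow = 24.
In the residual graph, reachable from S: {S, Q, V}.
Min-cut edges: S→P (3), S→T (4), Q→T (10), V→T (7); capacity 3 + 4 + 10 + 7 = 24.
This cut is saturated, so no flow can exceed 24.

24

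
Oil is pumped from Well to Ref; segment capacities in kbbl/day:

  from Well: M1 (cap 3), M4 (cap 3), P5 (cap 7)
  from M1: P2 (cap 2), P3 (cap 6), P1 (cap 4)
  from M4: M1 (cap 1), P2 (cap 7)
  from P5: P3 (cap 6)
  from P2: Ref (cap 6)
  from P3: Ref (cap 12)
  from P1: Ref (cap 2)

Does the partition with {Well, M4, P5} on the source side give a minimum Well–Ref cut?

Given cut capacity: 3 + 1 + 7 + 6 = 17.
Augment Well→M1→P2→Ref: bottleneck 2, flow now 2.
Augment Well→M1→P3→Ref: bottleneck 1, flow now 3.
Augment Well→M4→P2→Ref: bottleneck 3, flow now 6.
Augment Well→P5→P3→Ref: bottleneck 6, flow now 12.
No augmenting path remains; maximum flow = 12.
In the residual graph, reachable from Well: {Well, P5}.
Min-cut edges: Well→M1 (3), Well→M4 (3), P5→P3 (6); capacity 3 + 3 + 6 = 12.
Cut capacity 17 exceeds the max flow 12, so it is not minimum.

No — its capacity is 17, but the minimum cut has capacity 12.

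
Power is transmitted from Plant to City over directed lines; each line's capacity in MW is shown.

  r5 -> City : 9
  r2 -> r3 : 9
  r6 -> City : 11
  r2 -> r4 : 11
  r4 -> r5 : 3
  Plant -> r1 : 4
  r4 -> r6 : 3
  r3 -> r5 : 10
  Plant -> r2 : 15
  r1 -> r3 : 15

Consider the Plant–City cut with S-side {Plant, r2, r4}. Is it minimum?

No — its capacity is 19, but the minimum cut has capacity 12.

Given cut capacity: 4 + 9 + 3 + 3 = 19.
Augment Plant→r1→r3→r5→City: bottleneck 4, flow now 4.
Augment Plant→r2→r3→r5→City: bottleneck 5, flow now 9.
Augment Plant→r2→r4→r6→City: bottleneck 3, flow now 12.
No augmenting path remains; maximum flow = 12.
In the residual graph, reachable from Plant: {Plant, r1, r2, r3, r4, r5}.
Min-cut edges: r4→r6 (3), r5→City (9); capacity 3 + 9 = 12.
Cut capacity 19 exceeds the max flow 12, so it is not minimum.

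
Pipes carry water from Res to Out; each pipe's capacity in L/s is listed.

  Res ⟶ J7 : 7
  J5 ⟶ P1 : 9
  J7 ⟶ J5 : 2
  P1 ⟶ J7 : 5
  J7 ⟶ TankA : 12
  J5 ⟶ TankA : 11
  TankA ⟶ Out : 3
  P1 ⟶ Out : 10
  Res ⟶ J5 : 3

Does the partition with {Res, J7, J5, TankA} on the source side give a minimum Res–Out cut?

Given cut capacity: 9 + 3 = 12.
Augment Res→J7→TankA→Out: bottleneck 3, flow now 3.
Augment Res→J5→P1→Out: bottleneck 3, flow now 6.
Augment Res→J7→J5→P1→Out: bottleneck 2, flow now 8.
No augmenting path remains; maximum flow = 8.
In the residual graph, reachable from Res: {Res, J7, TankA}.
Min-cut edges: Res→J5 (3), J7→J5 (2), TankA→Out (3); capacity 3 + 2 + 3 = 8.
Cut capacity 12 exceeds the max flow 8, so it is not minimum.

No — its capacity is 12, but the minimum cut has capacity 8.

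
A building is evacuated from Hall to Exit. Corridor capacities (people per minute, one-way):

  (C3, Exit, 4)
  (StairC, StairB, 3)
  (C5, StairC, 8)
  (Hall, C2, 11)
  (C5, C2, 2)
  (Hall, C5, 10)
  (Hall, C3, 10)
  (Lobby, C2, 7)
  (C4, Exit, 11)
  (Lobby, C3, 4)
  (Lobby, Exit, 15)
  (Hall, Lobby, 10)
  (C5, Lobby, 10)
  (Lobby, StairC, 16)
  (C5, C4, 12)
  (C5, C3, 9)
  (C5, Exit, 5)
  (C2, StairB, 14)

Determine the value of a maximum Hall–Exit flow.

24

Augment Hall→C5→Exit: bottleneck 5, flow now 5.
Augment Hall→Lobby→Exit: bottleneck 10, flow now 15.
Augment Hall→C3→Exit: bottleneck 4, flow now 19.
Augment Hall→C5→Lobby→Exit: bottleneck 5, flow now 24.
No augmenting path remains; maximum flow = 24.
In the residual graph, reachable from Hall: {Hall, C2, StairB, C3}.
Min-cut edges: Hall→C5 (10), Hall→Lobby (10), C3→Exit (4); capacity 10 + 10 + 4 = 24.
This cut is saturated, so no flow can exceed 24.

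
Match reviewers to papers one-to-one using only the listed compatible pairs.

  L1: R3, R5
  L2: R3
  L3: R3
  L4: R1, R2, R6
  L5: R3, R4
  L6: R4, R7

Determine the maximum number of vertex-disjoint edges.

Unit-capacity flow: source→left, listed edges, right→sink; max matching = max flow.
Augmenting path L1→R3 (+1); matched 1.
Augmenting path L4→R1 (+1); matched 2.
Augmenting path L5→R4 (+1); matched 3.
Augmenting path L6→R7 (+1); matched 4.
Augmenting path L2→R3→L1→R5 (+1); matched 5.
No augmenting path remains; maximum matching = 5.
König certificate: {L1, L4, L5, L6, R3} is a vertex cover of size 5 (every listed pair touches it), so no matching can be larger.

5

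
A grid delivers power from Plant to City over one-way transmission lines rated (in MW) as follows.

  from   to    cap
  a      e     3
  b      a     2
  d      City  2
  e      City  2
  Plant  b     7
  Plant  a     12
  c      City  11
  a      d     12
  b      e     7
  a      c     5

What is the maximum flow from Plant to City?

Augment Plant→a→c→City: bottleneck 5, flow now 5.
Augment Plant→a→d→City: bottleneck 2, flow now 7.
Augment Plant→a→e→City: bottleneck 2, flow now 9.
No augmenting path remains; maximum flow = 9.
In the residual graph, reachable from Plant: {Plant, a, b, d, e}.
Min-cut edges: a→c (5), d→City (2), e→City (2); capacity 5 + 2 + 2 = 9.
This cut is saturated, so no flow can exceed 9.

9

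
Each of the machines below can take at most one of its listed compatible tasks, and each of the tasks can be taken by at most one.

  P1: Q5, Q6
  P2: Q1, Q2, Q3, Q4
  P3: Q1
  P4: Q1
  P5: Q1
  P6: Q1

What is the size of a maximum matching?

3

Unit-capacity flow: source→left, listed edges, right→sink; max matching = max flow.
Augmenting path P1→Q5 (+1); matched 1.
Augmenting path P2→Q1 (+1); matched 2.
Augmenting path P3→Q1→P2→Q2 (+1); matched 3.
No augmenting path remains; maximum matching = 3.
König certificate: {P1, P2, Q1} is a vertex cover of size 3 (every listed pair touches it), so no matching can be larger.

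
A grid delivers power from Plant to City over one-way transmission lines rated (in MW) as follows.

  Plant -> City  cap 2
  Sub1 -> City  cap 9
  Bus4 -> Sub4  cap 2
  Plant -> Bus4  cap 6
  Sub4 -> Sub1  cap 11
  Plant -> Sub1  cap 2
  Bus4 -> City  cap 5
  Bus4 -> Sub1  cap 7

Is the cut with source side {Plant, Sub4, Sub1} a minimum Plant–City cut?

Given cut capacity: 6 + 2 + 9 = 17.
Augment Plant→City: bottleneck 2, flow now 2.
Augment Plant→Bus4→City: bottleneck 5, flow now 7.
Augment Plant→Sub1→City: bottleneck 2, flow now 9.
Augment Plant→Bus4→Sub1→City: bottleneck 1, flow now 10.
No augmenting path remains; maximum flow = 10.
In the residual graph, reachable from Plant: {Plant}.
Min-cut edges: Plant→Bus4 (6), Plant→Sub1 (2), Plant→City (2); capacity 6 + 2 + 2 = 10.
Cut capacity 17 exceeds the max flow 10, so it is not minimum.

No — its capacity is 17, but the minimum cut has capacity 10.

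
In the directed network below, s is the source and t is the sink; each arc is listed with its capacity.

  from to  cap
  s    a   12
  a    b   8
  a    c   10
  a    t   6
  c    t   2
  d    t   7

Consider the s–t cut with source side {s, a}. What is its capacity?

24

Edges leaving {s, a}: a→b (8), a→c (10), a→t (6).
Cut capacity = 8 + 10 + 6 = 24.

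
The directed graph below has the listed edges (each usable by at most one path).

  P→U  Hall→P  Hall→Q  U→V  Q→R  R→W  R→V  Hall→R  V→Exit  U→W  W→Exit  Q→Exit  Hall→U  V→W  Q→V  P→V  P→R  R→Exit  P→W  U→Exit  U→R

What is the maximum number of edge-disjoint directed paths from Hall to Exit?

4

Assign every edge capacity 1; by Menger, the answer equals the max flow.
Path Hall→Q→Exit (+1); total 1.
Path Hall→R→Exit (+1); total 2.
Path Hall→U→Exit (+1); total 3.
Path Hall→P→V→Exit (+1); total 4.
No residual Hall→Exit path; max flow = 4.
Certifying cut of size 4: {Hall→P, Hall→Q, Hall→R, Hall→U}.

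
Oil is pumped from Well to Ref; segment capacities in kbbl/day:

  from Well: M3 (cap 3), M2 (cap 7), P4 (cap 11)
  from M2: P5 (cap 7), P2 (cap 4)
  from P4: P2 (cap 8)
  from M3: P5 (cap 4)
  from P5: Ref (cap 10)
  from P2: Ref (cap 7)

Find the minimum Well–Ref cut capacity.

Augment Well→M2→P5→Ref: bottleneck 7, flow now 7.
Augment Well→P4→P2→Ref: bottleneck 7, flow now 14.
Augment Well→M3→P5→Ref: bottleneck 3, flow now 17.
No augmenting path remains; maximum flow = 17.
By max-flow min-cut, the minimum cut capacity equals the max flow.
In the residual graph, reachable from Well: {Well, P4, P2}.
Min-cut edges: Well→M2 (7), Well→M3 (3), P2→Ref (7); capacity 7 + 3 + 7 = 17.

17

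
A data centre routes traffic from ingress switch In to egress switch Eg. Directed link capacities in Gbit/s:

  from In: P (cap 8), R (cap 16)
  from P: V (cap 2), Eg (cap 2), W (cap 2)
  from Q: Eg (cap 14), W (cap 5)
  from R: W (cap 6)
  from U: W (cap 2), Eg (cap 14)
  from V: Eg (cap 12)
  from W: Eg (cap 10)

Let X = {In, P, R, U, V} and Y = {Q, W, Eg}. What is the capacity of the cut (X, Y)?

Edges leaving {In, P, R, U, V}: P→W (2), P→Eg (2), R→W (6), U→W (2), U→Eg (14), V→Eg (12).
Cut capacity = 2 + 2 + 6 + 2 + 14 + 12 = 38.

38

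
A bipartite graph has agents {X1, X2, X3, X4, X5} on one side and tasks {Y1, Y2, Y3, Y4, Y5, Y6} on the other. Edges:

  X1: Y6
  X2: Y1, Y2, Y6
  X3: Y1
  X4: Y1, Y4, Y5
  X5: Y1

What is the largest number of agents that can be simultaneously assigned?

Unit-capacity flow: source→left, listed edges, right→sink; max matching = max flow.
Augmenting path X1→Y6 (+1); matched 1.
Augmenting path X2→Y1 (+1); matched 2.
Augmenting path X4→Y4 (+1); matched 3.
Augmenting path X3→Y1→X2→Y2 (+1); matched 4.
No augmenting path remains; maximum matching = 4.
König certificate: {X1, X2, X4, Y1} is a vertex cover of size 4 (every listed pair touches it), so no matching can be larger.

4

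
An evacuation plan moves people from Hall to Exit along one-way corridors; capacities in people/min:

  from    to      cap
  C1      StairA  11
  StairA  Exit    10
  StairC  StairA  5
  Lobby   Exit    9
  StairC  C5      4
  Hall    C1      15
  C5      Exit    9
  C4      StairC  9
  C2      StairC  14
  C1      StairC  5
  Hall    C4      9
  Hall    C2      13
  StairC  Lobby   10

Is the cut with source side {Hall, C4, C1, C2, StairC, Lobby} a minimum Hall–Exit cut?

Given cut capacity: 11 + 4 + 5 + 9 = 29.
Augment Hall→C1→StairA→Exit: bottleneck 10, flow now 10.
Augment Hall→C4→StairC→Lobby→Exit: bottleneck 9, flow now 19.
Augment Hall→C1→StairC→C5→Exit: bottleneck 4, flow now 23.
No augmenting path remains; maximum flow = 23.
In the residual graph, reachable from Hall: {Hall, C4, C1, C2, StairC, Lobby, StairA}.
Min-cut edges: StairC→C5 (4), Lobby→Exit (9), StairA→Exit (10); capacity 4 + 9 + 10 = 23.
Cut capacity 29 exceeds the max flow 23, so it is not minimum.

No — its capacity is 29, but the minimum cut has capacity 23.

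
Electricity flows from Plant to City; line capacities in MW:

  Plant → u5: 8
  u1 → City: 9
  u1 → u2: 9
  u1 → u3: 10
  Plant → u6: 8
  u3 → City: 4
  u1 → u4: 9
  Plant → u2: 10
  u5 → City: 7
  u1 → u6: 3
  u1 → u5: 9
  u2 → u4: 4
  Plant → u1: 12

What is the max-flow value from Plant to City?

Augment Plant→u1→City: bottleneck 9, flow now 9.
Augment Plant→u5→City: bottleneck 7, flow now 16.
Augment Plant→u1→u3→City: bottleneck 3, flow now 19.
No augmenting path remains; maximum flow = 19.
In the residual graph, reachable from Plant: {Plant, u2, u4, u5, u6}.
Min-cut edges: Plant→u1 (12), u5→City (7); capacity 12 + 7 = 19.
This cut is saturated, so no flow can exceed 19.

19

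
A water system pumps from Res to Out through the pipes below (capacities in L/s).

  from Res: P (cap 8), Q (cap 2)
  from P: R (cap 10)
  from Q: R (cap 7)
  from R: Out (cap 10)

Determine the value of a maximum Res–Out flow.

10

Augment Res→P→R→Out: bottleneck 8, flow now 8.
Augment Res→Q→R→Out: bottleneck 2, flow now 10.
No augmenting path remains; maximum flow = 10.
In the residual graph, reachable from Res: {Res}.
Min-cut edges: Res→P (8), Res→Q (2); capacity 8 + 2 = 10.
This cut is saturated, so no flow can exceed 10.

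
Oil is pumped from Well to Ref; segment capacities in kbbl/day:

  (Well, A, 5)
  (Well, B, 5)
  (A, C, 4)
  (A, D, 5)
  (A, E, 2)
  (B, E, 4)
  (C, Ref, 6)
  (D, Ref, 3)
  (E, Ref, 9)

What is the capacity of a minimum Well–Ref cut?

9

Augment Well→A→C→Ref: bottleneck 4, flow now 4.
Augment Well→A→D→Ref: bottleneck 1, flow now 5.
Augment Well→B→E→Ref: bottleneck 4, flow now 9.
No augmenting path remains; maximum flow = 9.
By max-flow min-cut, the minimum cut capacity equals the max flow.
In the residual graph, reachable from Well: {Well, B}.
Min-cut edges: Well→A (5), B→E (4); capacity 5 + 4 = 9.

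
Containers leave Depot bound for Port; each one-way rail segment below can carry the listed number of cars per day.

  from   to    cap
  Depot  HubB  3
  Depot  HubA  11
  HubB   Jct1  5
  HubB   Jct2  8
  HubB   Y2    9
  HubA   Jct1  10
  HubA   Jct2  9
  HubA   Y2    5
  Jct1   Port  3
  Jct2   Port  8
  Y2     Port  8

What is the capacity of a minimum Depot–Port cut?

Augment Depot→HubB→Jct1→Port: bottleneck 3, flow now 3.
Augment Depot→HubA→Jct2→Port: bottleneck 8, flow now 11.
Augment Depot→HubA→Y2→Port: bottleneck 3, flow now 14.
No augmenting path remains; maximum flow = 14.
By max-flow min-cut, the minimum cut capacity equals the max flow.
In the residual graph, reachable from Depot: {Depot}.
Min-cut edges: Depot→HubB (3), Depot→HubA (11); capacity 3 + 11 = 14.

14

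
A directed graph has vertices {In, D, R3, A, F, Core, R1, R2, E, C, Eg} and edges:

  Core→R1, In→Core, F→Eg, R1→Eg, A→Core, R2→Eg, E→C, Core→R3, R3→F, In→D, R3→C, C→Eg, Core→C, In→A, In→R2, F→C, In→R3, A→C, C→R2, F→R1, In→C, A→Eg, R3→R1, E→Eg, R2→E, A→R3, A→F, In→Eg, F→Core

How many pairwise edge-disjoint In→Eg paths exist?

Assign every edge capacity 1; by Menger, the answer equals the max flow.
Path In→Eg (+1); total 1.
Path In→A→Eg (+1); total 2.
Path In→R2→Eg (+1); total 3.
Path In→C→Eg (+1); total 4.
Path In→R3→F→Eg (+1); total 5.
Path In→Core→R1→Eg (+1); total 6.
No residual In→Eg path; max flow = 6.
Certifying cut of size 6: {In→A, In→C, In→Core, In→Eg, In→R2, In→R3}.

6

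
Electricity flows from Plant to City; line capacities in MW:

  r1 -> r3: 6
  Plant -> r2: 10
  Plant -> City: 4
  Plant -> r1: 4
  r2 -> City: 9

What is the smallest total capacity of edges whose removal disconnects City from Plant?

Augment Plant→City: bottleneck 4, flow now 4.
Augment Plant→r2→City: bottleneck 9, flow now 13.
No augmenting path remains; maximum flow = 13.
By max-flow min-cut, the minimum cut capacity equals the max flow.
In the residual graph, reachable from Plant: {Plant, r1, r2, r3}.
Min-cut edges: Plant→City (4), r2→City (9); capacity 4 + 9 = 13.

13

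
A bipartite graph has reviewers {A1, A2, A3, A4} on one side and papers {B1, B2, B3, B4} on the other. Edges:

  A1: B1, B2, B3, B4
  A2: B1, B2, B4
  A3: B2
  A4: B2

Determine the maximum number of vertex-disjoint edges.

Unit-capacity flow: source→left, listed edges, right→sink; max matching = max flow.
Augmenting path A1→B1 (+1); matched 1.
Augmenting path A2→B2 (+1); matched 2.
Augmenting path A3→B2→A2→B4 (+1); matched 3.
No augmenting path remains; maximum matching = 3.
König certificate: {A1, A2, B2} is a vertex cover of size 3 (every listed pair touches it), so no matching can be larger.

3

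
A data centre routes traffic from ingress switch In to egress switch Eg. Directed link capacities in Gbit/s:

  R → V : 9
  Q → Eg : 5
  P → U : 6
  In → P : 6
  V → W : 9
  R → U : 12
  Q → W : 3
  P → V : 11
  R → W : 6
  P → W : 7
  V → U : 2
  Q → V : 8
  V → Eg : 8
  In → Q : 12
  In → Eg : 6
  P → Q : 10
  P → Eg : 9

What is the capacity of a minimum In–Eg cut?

24

Augment In→Eg: bottleneck 6, flow now 6.
Augment In→P→Eg: bottleneck 6, flow now 12.
Augment In→Q→Eg: bottleneck 5, flow now 17.
Augment In→Q→V→Eg: bottleneck 7, flow now 24.
No augmenting path remains; maximum flow = 24.
By max-flow min-cut, the minimum cut capacity equals the max flow.
In the residual graph, reachable from In: {In}.
Min-cut edges: In→P (6), In→Q (12), In→Eg (6); capacity 6 + 12 + 6 = 24.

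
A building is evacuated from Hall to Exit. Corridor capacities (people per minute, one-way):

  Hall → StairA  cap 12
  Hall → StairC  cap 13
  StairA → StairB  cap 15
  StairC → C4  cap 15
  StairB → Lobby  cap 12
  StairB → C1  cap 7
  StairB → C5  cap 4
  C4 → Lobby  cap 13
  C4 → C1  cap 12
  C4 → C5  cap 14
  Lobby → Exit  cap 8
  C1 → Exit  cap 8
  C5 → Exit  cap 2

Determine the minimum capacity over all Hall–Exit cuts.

Augment Hall→StairA→StairB→Lobby→Exit: bottleneck 8, flow now 8.
Augment Hall→StairA→StairB→C1→Exit: bottleneck 4, flow now 12.
Augment Hall→StairC→C4→C1→Exit: bottleneck 4, flow now 16.
Augment Hall→StairC→C4→C5→Exit: bottleneck 2, flow now 18.
No augmenting path remains; maximum flow = 18.
By max-flow min-cut, the minimum cut capacity equals the max flow.
In the residual graph, reachable from Hall: {Hall, StairA, StairC, StairB, C4, Lobby, C1, C5}.
Min-cut edges: Lobby→Exit (8), C1→Exit (8), C5→Exit (2); capacity 8 + 8 + 2 = 18.

18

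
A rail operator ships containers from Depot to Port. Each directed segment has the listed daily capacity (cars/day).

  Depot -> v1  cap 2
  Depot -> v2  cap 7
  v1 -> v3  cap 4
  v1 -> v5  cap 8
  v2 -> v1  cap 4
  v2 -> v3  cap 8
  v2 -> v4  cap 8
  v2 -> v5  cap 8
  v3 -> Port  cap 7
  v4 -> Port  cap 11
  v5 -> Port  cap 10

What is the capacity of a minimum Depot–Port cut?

9

Augment Depot→v1→v3→Port: bottleneck 2, flow now 2.
Augment Depot→v2→v3→Port: bottleneck 5, flow now 7.
Augment Depot→v2→v4→Port: bottleneck 2, flow now 9.
No augmenting path remains; maximum flow = 9.
By max-flow min-cut, the minimum cut capacity equals the max flow.
In the residual graph, reachable from Depot: {Depot}.
Min-cut edges: Depot→v1 (2), Depot→v2 (7); capacity 2 + 7 = 9.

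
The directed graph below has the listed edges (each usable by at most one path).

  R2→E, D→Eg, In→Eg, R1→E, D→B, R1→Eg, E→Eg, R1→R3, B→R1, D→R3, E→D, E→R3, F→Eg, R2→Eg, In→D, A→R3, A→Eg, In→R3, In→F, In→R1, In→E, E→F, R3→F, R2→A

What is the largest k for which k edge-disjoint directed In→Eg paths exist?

Assign every edge capacity 1; by Menger, the answer equals the max flow.
Path In→Eg (+1); total 1.
Path In→D→Eg (+1); total 2.
Path In→R1→Eg (+1); total 3.
Path In→E→Eg (+1); total 4.
Path In→F→Eg (+1); total 5.
No residual In→Eg path; max flow = 5.
Certifying cut of size 5: {F→Eg, In→D, In→E, In→Eg, In→R1}.

5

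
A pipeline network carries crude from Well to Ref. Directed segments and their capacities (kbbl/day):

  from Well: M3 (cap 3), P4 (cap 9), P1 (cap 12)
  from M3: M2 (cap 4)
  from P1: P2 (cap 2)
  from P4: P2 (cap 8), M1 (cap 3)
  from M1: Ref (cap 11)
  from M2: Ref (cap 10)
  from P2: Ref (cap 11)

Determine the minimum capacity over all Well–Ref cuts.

Augment Well→M3→M2→Ref: bottleneck 3, flow now 3.
Augment Well→P1→P2→Ref: bottleneck 2, flow now 5.
Augment Well→P4→M1→Ref: bottleneck 3, flow now 8.
Augment Well→P4→P2→Ref: bottleneck 6, flow now 14.
No augmenting path remains; maximum flow = 14.
By max-flow min-cut, the minimum cut capacity equals the max flow.
In the residual graph, reachable from Well: {Well, P1}.
Min-cut edges: Well→M3 (3), Well→P4 (9), P1→P2 (2); capacity 3 + 9 + 2 = 14.

14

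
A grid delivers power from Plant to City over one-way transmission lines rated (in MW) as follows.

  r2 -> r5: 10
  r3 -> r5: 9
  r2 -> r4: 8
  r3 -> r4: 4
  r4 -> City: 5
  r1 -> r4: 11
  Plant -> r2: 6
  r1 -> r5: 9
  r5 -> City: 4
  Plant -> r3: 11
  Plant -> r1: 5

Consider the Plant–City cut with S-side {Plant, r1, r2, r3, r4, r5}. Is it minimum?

Yes — it is a minimum cut (capacity 9).

Given cut capacity: 5 + 4 = 9.
Augment Plant→r1→r4→City: bottleneck 5, flow now 5.
Augment Plant→r2→r5→City: bottleneck 4, flow now 9.
No augmenting path remains; maximum flow = 9.
Cut capacity 9 equals the max flow, so it is a minimum cut.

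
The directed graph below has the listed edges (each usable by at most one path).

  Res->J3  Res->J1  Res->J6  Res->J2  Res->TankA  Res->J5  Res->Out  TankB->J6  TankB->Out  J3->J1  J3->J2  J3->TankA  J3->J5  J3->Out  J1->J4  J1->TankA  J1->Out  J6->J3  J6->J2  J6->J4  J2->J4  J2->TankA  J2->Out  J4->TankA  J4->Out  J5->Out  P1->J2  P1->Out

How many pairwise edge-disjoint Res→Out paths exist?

Assign every edge capacity 1; by Menger, the answer equals the max flow.
Path Res→Out (+1); total 1.
Path Res→J3→Out (+1); total 2.
Path Res→J1→Out (+1); total 3.
Path Res→J2→Out (+1); total 4.
Path Res→J5→Out (+1); total 5.
Path Res→J6→J4→Out (+1); total 6.
No residual Res→Out path; max flow = 6.
Certifying cut of size 6: {Res→J1, Res→J2, Res→J3, Res→J5, Res→J6, Res→Out}.

6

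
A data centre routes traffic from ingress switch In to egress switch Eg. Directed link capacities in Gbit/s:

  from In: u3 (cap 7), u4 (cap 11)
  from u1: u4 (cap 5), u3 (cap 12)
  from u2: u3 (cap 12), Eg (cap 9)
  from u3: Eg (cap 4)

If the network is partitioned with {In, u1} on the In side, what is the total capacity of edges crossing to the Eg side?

Edges leaving {In, u1}: In→u3 (7), In→u4 (11), u1→u3 (12), u1→u4 (5).
Cut capacity = 7 + 11 + 12 + 5 = 35.

35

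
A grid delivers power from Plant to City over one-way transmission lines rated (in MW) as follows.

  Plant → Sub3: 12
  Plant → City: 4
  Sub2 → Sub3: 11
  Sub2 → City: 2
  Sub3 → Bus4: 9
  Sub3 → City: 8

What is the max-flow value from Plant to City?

12

Augment Plant→City: bottleneck 4, flow now 4.
Augment Plant→Sub3→City: bottleneck 8, flow now 12.
No augmenting path remains; maximum flow = 12.
In the residual graph, reachable from Plant: {Plant, Sub3, Bus4}.
Min-cut edges: Plant→City (4), Sub3→City (8); capacity 4 + 8 = 12.
This cut is saturated, so no flow can exceed 12.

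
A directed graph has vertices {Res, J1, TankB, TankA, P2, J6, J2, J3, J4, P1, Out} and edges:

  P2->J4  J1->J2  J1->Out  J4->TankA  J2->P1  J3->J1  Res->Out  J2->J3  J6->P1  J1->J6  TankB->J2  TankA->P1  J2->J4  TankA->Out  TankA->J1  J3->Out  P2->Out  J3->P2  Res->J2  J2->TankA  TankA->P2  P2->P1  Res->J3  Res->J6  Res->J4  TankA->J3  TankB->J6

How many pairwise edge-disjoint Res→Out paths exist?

Assign every edge capacity 1; by Menger, the answer equals the max flow.
Path Res→Out (+1); total 1.
Path Res→J3→Out (+1); total 2.
Path Res→J2→TankA→Out (+1); total 3.
Path Res→J4→TankA→J1→Out (+1); total 4.
No residual Res→Out path; max flow = 4.
Certifying cut of size 4: {Res→J2, Res→J3, Res→J4, Res→Out}.

4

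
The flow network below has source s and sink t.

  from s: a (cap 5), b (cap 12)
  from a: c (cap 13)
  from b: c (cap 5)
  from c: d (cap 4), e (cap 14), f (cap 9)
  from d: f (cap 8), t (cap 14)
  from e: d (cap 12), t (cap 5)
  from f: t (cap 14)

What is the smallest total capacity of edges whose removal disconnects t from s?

10

Augment s→a→c→d→t: bottleneck 4, flow now 4.
Augment s→a→c→e→t: bottleneck 1, flow now 5.
Augment s→b→c→e→t: bottleneck 4, flow now 9.
Augment s→b→c→f→t: bottleneck 1, flow now 10.
No augmenting path remains; maximum flow = 10.
By max-flow min-cut, the minimum cut capacity equals the max flow.
In the residual graph, reachable from s: {s, b}.
Min-cut edges: s→a (5), b→c (5); capacity 5 + 5 = 10.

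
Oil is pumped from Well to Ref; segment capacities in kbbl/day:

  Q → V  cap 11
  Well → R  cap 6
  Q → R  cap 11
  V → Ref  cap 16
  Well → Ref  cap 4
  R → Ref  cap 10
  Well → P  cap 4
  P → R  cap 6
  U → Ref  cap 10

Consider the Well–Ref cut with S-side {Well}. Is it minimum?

Given cut capacity: 4 + 6 + 4 = 14.
Augment Well→Ref: bottleneck 4, flow now 4.
Augment Well→R→Ref: bottleneck 6, flow now 10.
Augment Well→P→R→Ref: bottleneck 4, flow now 14.
No augmenting path remains; maximum flow = 14.
Cut capacity 14 equals the max flow, so it is a minimum cut.

Yes — it is a minimum cut (capacity 14).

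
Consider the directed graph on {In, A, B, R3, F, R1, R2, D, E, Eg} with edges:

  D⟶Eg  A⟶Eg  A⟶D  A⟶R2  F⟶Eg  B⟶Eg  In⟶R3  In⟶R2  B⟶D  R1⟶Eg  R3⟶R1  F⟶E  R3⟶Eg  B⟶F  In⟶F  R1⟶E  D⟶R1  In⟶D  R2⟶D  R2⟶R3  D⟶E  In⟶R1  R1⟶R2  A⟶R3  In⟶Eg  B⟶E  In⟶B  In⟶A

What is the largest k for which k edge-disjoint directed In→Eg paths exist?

7

Assign every edge capacity 1; by Menger, the answer equals the max flow.
Path In→Eg (+1); total 1.
Path In→A→Eg (+1); total 2.
Path In→B→Eg (+1); total 3.
Path In→R3→Eg (+1); total 4.
Path In→F→Eg (+1); total 5.
Path In→R1→Eg (+1); total 6.
Path In→D→Eg (+1); total 7.
No residual In→Eg path; max flow = 7.
Certifying cut of size 7: {D→Eg, In→A, In→B, In→Eg, In→F, R1→Eg, R3→Eg}.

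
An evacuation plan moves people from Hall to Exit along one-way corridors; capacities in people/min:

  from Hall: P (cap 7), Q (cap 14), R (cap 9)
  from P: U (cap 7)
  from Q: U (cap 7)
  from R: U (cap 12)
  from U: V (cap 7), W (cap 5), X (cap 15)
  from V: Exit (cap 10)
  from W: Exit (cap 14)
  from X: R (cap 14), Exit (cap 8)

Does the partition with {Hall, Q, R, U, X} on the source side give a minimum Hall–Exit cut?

No — its capacity is 27, but the minimum cut has capacity 20.

Given cut capacity: 7 + 7 + 5 + 8 = 27.
Augment Hall→P→U→V→Exit: bottleneck 7, flow now 7.
Augment Hall→Q→U→W→Exit: bottleneck 5, flow now 12.
Augment Hall→Q→U→X→Exit: bottleneck 2, flow now 14.
Augment Hall→R→U→X→Exit: bottleneck 6, flow now 20.
No augmenting path remains; maximum flow = 20.
In the residual graph, reachable from Hall: {Hall, P, Q, R, U, X}.
Min-cut edges: U→V (7), U→W (5), X→Exit (8); capacity 7 + 5 + 8 = 20.
Cut capacity 27 exceeds the max flow 20, so it is not minimum.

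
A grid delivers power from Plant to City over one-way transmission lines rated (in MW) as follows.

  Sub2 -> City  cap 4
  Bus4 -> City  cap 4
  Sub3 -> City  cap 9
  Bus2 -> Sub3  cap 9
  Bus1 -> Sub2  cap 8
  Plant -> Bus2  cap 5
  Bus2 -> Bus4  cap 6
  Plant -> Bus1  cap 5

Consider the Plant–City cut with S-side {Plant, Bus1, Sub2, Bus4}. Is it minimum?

Given cut capacity: 5 + 4 + 4 = 13.
Augment Plant→Bus2→Sub3→City: bottleneck 5, flow now 5.
Augment Plant→Bus1→Sub2→City: bottleneck 4, flow now 9.
No augmenting path remains; maximum flow = 9.
In the residual graph, reachable from Plant: {Plant, Bus1, Sub2}.
Min-cut edges: Plant→Bus2 (5), Sub2→City (4); capacity 5 + 4 = 9.
Cut capacity 13 exceeds the max flow 9, so it is not minimum.

No — its capacity is 13, but the minimum cut has capacity 9.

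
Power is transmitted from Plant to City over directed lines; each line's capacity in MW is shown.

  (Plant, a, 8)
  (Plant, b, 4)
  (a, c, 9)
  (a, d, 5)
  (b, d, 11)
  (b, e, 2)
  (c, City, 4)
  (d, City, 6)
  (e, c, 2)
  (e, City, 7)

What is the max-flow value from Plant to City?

Augment Plant→a→c→City: bottleneck 4, flow now 4.
Augment Plant→a→d→City: bottleneck 4, flow now 8.
Augment Plant→b→d→City: bottleneck 2, flow now 10.
Augment Plant→b→e→City: bottleneck 2, flow now 12.
No augmenting path remains; maximum flow = 12.
In the residual graph, reachable from Plant: {Plant}.
Min-cut edges: Plant→a (8), Plant→b (4); capacity 8 + 4 = 12.
This cut is saturated, so no flow can exceed 12.

12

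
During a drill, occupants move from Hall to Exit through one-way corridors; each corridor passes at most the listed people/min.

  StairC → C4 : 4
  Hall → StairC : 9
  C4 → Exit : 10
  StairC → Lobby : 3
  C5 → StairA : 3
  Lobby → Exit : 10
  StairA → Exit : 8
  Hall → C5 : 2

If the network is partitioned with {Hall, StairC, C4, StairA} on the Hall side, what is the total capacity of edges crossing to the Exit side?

23

Edges leaving {Hall, StairC, C4, StairA}: Hall→C5 (2), StairC→Lobby (3), C4→Exit (10), StairA→Exit (8).
Cut capacity = 2 + 3 + 10 + 8 = 23.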